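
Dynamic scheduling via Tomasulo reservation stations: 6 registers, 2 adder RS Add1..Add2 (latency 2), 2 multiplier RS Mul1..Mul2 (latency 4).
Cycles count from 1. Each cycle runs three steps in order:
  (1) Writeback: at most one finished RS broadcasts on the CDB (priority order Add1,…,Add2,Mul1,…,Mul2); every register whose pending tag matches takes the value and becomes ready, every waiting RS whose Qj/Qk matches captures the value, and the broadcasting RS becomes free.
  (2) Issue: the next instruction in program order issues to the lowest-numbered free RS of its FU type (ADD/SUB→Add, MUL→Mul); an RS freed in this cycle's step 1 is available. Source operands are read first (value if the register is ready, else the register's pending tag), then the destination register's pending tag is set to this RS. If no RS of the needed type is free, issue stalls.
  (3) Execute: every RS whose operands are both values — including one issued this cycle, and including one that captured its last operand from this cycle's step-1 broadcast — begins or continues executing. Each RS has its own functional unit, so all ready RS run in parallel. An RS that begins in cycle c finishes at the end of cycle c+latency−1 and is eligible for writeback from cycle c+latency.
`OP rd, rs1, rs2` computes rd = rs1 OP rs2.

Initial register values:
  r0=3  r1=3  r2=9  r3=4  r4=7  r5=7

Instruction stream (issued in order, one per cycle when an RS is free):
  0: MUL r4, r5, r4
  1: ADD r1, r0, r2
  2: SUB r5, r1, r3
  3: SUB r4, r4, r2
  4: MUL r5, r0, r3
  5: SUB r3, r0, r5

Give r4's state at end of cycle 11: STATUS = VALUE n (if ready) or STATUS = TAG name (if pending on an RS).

STATUS = VALUE 40

  c1: issue MUL r4<-Mul1  regs: r0:3,r1:3,r2:9,r3:4,r4:Mul1,r5:7
  c2: issue ADD r1<-Add1  regs: r0:3,r1:Add1,r2:9,r3:4,r4:Mul1,r5:7
  c3: issue SUB r5<-Add2  regs: r0:3,r1:Add1,r2:9,r3:4,r4:Mul1,r5:Add2
  c4: CDB Add1=12; issue SUB r4<-Add1  regs: r0:3,r1:12,r2:9,r3:4,r4:Add1,r5:Add2
  c5: CDB Mul1=49; issue MUL r5<-Mul1  regs: r0:3,r1:12,r2:9,r3:4,r4:Add1,r5:Mul1
  c6: CDB Add2=8; issue SUB r3<-Add2  regs: r0:3,r1:12,r2:9,r3:Add2,r4:Add1,r5:Mul1
  c7: CDB Add1=40  regs: r0:3,r1:12,r2:9,r3:Add2,r4:40,r5:Mul1
  c8: -  regs: r0:3,r1:12,r2:9,r3:Add2,r4:40,r5:Mul1
  c9: CDB Mul1=12  regs: r0:3,r1:12,r2:9,r3:Add2,r4:40,r5:12
  c10: -  regs: r0:3,r1:12,r2:9,r3:Add2,r4:40,r5:12
  c11: CDB Add2=-9  regs: r0:3,r1:12,r2:9,r3:-9,r4:40,r5:12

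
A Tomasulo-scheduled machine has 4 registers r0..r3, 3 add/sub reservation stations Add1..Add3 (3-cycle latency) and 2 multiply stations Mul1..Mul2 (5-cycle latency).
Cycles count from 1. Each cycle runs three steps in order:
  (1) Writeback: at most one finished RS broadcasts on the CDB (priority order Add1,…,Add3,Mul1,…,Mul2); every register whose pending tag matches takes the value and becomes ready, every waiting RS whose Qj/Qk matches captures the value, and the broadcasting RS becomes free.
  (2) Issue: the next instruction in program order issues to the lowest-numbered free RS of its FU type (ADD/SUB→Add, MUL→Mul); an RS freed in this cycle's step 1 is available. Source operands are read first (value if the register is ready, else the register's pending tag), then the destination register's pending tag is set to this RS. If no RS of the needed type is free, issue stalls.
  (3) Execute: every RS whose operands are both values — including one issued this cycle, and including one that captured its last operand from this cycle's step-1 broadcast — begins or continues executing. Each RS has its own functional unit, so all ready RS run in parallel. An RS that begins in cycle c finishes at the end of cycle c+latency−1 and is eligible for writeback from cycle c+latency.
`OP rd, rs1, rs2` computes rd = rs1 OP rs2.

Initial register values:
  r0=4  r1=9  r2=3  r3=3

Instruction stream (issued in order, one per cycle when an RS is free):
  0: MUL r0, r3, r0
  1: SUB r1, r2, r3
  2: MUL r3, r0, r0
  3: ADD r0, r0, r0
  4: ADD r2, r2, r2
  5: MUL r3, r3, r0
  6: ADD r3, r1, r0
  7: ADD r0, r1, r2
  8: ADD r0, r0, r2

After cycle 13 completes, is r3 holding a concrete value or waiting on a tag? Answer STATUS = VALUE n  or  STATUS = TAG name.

  c1: issue MUL r0<-Mul1  regs: r0:Mul1,r1:9,r2:3,r3:3
  c2: issue SUB r1<-Add1  regs: r0:Mul1,r1:Add1,r2:3,r3:3
  c3: issue MUL r3<-Mul2  regs: r0:Mul1,r1:Add1,r2:3,r3:Mul2
  c4: issue ADD r0<-Add2  regs: r0:Add2,r1:Add1,r2:3,r3:Mul2
  c5: CDB Add1=0; issue ADD r2<-Add1  regs: r0:Add2,r1:0,r2:Add1,r3:Mul2
  c6: CDB Mul1=12; issue MUL r3<-Mul1  regs: r0:Add2,r1:0,r2:Add1,r3:Mul1
  c7: issue ADD r3<-Add3  regs: r0:Add2,r1:0,r2:Add1,r3:Add3
  c8: CDB Add1=6; issue ADD r0<-Add1  regs: r0:Add1,r1:0,r2:6,r3:Add3
  c9: CDB Add2=24; issue ADD r0<-Add2  regs: r0:Add2,r1:0,r2:6,r3:Add3
  c10: -  regs: r0:Add2,r1:0,r2:6,r3:Add3
  c11: CDB Add1=6  regs: r0:Add2,r1:0,r2:6,r3:Add3
  c12: CDB Add3=24  regs: r0:Add2,r1:0,r2:6,r3:24
  c13: CDB Mul2=144  regs: r0:Add2,r1:0,r2:6,r3:24

STATUS = VALUE 24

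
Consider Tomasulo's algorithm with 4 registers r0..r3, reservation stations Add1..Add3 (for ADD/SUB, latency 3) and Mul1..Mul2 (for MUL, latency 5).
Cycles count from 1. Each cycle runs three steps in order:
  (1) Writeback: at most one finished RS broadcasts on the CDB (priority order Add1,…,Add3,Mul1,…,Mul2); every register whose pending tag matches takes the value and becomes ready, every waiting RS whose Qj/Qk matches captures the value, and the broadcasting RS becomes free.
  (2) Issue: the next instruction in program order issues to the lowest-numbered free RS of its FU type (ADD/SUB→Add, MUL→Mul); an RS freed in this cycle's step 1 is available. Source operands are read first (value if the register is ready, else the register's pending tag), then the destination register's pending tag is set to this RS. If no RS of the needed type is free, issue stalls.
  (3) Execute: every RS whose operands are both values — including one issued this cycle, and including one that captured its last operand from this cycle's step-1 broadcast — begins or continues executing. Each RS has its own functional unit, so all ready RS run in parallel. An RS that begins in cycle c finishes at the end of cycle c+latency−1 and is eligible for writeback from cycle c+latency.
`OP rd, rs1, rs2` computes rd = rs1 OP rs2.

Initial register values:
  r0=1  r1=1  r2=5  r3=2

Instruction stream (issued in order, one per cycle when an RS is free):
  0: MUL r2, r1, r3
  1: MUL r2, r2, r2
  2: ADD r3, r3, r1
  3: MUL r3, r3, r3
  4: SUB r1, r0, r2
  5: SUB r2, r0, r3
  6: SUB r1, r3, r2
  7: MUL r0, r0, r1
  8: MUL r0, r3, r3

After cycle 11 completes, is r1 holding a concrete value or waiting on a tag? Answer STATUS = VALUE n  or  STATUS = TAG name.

STATUS = TAG Add3

  c1: issue MUL r2<-Mul1  regs: r0:1,r1:1,r2:Mul1,r3:2
  c2: issue MUL r2<-Mul2  regs: r0:1,r1:1,r2:Mul2,r3:2
  c3: issue ADD r3<-Add1  regs: r0:1,r1:1,r2:Mul2,r3:Add1
  c4: stall  regs: r0:1,r1:1,r2:Mul2,r3:Add1
  c5: stall  regs: r0:1,r1:1,r2:Mul2,r3:Add1
  c6: CDB Add1=3; stall  regs: r0:1,r1:1,r2:Mul2,r3:3
  c7: CDB Mul1=2; issue MUL r3<-Mul1  regs: r0:1,r1:1,r2:Mul2,r3:Mul1
  c8: issue SUB r1<-Add1  regs: r0:1,r1:Add1,r2:Mul2,r3:Mul1
  c9: issue SUB r2<-Add2  regs: r0:1,r1:Add1,r2:Add2,r3:Mul1
  c10: issue SUB r1<-Add3  regs: r0:1,r1:Add3,r2:Add2,r3:Mul1
  c11: stall  regs: r0:1,r1:Add3,r2:Add2,r3:Mul1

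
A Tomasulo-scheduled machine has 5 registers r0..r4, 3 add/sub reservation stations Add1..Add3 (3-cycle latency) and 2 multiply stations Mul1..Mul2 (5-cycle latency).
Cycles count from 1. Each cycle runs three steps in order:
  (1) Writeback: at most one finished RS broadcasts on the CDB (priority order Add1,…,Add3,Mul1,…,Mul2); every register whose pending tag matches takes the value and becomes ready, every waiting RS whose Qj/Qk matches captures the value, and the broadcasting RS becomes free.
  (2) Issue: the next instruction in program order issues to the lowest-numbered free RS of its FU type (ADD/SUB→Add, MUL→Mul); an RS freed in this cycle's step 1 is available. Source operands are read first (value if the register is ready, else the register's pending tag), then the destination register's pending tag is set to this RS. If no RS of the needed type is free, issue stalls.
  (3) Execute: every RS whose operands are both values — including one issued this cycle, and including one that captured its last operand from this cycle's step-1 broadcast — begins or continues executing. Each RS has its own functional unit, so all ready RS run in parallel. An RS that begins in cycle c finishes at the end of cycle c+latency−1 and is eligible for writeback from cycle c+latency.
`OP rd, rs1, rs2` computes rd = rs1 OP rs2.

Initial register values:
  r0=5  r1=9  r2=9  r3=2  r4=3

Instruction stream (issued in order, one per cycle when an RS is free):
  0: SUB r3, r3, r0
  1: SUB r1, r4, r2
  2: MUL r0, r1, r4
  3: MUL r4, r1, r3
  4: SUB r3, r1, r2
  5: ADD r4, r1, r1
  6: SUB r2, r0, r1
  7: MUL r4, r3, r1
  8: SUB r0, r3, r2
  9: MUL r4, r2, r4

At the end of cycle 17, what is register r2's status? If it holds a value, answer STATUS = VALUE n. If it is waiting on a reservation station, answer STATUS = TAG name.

c1: issue SUB r3<-Add1 | r0:5,r1:9,r2:9,r3:Add1,r4:3
c2: issue SUB r1<-Add2 | r0:5,r1:Add2,r2:9,r3:Add1,r4:3
c3: issue MUL r0<-Mul1 | r0:Mul1,r1:Add2,r2:9,r3:Add1,r4:3
c4: CDB Add1=-3; issue MUL r4<-Mul2 | r0:Mul1,r1:Add2,r2:9,r3:-3,r4:Mul2
c5: CDB Add2=-6; issue SUB r3<-Add1 | r0:Mul1,r1:-6,r2:9,r3:Add1,r4:Mul2
c6: issue ADD r4<-Add2 | r0:Mul1,r1:-6,r2:9,r3:Add1,r4:Add2
c7: issue SUB r2<-Add3 | r0:Mul1,r1:-6,r2:Add3,r3:Add1,r4:Add2
c8: CDB Add1=-15; stall | r0:Mul1,r1:-6,r2:Add3,r3:-15,r4:Add2
c9: CDB Add2=-12; stall | r0:Mul1,r1:-6,r2:Add3,r3:-15,r4:-12
c10: CDB Mul1=-18; issue MUL r4<-Mul1 | r0:-18,r1:-6,r2:Add3,r3:-15,r4:Mul1
c11: CDB Mul2=18; issue SUB r0<-Add1 | r0:Add1,r1:-6,r2:Add3,r3:-15,r4:Mul1
c12: issue MUL r4<-Mul2 | r0:Add1,r1:-6,r2:Add3,r3:-15,r4:Mul2
c13: CDB Add3=-12 | r0:Add1,r1:-6,r2:-12,r3:-15,r4:Mul2
c14: - | r0:Add1,r1:-6,r2:-12,r3:-15,r4:Mul2
c15: CDB Mul1=90 | r0:Add1,r1:-6,r2:-12,r3:-15,r4:Mul2
c16: CDB Add1=-3 | r0:-3,r1:-6,r2:-12,r3:-15,r4:Mul2
c17: - | r0:-3,r1:-6,r2:-12,r3:-15,r4:Mul2

STATUS = VALUE -12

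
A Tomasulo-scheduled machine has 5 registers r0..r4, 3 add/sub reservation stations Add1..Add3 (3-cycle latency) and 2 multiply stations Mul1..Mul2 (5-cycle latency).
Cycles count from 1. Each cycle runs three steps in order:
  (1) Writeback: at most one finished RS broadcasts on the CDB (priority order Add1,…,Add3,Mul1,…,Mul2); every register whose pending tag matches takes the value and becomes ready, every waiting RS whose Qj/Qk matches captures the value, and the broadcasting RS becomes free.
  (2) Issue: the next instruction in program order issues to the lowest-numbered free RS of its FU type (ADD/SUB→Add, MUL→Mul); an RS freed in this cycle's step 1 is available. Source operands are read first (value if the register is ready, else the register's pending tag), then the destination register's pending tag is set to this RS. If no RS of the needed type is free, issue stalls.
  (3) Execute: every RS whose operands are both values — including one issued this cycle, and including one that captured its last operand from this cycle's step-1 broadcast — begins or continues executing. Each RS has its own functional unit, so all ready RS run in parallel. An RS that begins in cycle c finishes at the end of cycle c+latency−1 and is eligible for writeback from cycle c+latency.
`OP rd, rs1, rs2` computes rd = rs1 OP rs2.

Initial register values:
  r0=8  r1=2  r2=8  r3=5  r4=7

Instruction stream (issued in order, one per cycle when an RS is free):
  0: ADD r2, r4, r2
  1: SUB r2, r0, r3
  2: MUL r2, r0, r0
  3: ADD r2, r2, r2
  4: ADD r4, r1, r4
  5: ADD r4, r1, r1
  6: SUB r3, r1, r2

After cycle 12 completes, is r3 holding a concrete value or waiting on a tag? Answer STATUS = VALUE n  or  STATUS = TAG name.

STATUS = TAG Add2

c1: issue ADD r2<-Add1 | r0:8,r1:2,r2:Add1,r3:5,r4:7
c2: issue SUB r2<-Add2 | r0:8,r1:2,r2:Add2,r3:5,r4:7
c3: issue MUL r2<-Mul1 | r0:8,r1:2,r2:Mul1,r3:5,r4:7
c4: CDB Add1=15; issue ADD r2<-Add1 | r0:8,r1:2,r2:Add1,r3:5,r4:7
c5: CDB Add2=3; issue ADD r4<-Add2 | r0:8,r1:2,r2:Add1,r3:5,r4:Add2
c6: issue ADD r4<-Add3 | r0:8,r1:2,r2:Add1,r3:5,r4:Add3
c7: stall | r0:8,r1:2,r2:Add1,r3:5,r4:Add3
c8: CDB Add2=9; issue SUB r3<-Add2 | r0:8,r1:2,r2:Add1,r3:Add2,r4:Add3
c9: CDB Add3=4 | r0:8,r1:2,r2:Add1,r3:Add2,r4:4
c10: CDB Mul1=64 | r0:8,r1:2,r2:Add1,r3:Add2,r4:4
c11: - | r0:8,r1:2,r2:Add1,r3:Add2,r4:4
c12: - | r0:8,r1:2,r2:Add1,r3:Add2,r4:4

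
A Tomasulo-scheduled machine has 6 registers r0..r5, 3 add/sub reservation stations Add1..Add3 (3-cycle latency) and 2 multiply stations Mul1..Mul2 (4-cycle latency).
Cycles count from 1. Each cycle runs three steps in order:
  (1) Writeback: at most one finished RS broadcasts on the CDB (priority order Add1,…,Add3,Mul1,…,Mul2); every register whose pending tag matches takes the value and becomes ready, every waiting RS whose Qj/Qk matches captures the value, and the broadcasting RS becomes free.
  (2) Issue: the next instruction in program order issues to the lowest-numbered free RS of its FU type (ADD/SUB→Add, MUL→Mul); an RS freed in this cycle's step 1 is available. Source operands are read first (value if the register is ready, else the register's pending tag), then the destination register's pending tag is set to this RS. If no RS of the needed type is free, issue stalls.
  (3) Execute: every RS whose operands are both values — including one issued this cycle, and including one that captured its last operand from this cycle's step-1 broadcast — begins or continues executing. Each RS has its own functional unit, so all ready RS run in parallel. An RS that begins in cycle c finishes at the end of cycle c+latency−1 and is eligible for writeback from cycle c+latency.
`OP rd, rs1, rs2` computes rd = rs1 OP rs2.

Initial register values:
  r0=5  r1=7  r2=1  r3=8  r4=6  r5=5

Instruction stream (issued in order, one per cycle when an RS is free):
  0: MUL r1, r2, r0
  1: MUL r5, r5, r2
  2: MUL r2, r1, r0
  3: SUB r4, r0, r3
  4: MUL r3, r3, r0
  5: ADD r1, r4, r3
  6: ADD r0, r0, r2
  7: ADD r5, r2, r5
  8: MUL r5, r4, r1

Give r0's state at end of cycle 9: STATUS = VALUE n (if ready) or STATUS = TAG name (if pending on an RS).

  c1: issue MUL r1<-Mul1  regs: r0:5,r1:Mul1,r2:1,r3:8,r4:6,r5:5
  c2: issue MUL r5<-Mul2  regs: r0:5,r1:Mul1,r2:1,r3:8,r4:6,r5:Mul2
  c3: stall  regs: r0:5,r1:Mul1,r2:1,r3:8,r4:6,r5:Mul2
  c4: stall  regs: r0:5,r1:Mul1,r2:1,r3:8,r4:6,r5:Mul2
  c5: CDB Mul1=5; issue MUL r2<-Mul1  regs: r0:5,r1:5,r2:Mul1,r3:8,r4:6,r5:Mul2
  c6: CDB Mul2=5; issue SUB r4<-Add1  regs: r0:5,r1:5,r2:Mul1,r3:8,r4:Add1,r5:5
  c7: issue MUL r3<-Mul2  regs: r0:5,r1:5,r2:Mul1,r3:Mul2,r4:Add1,r5:5
  c8: issue ADD r1<-Add2  regs: r0:5,r1:Add2,r2:Mul1,r3:Mul2,r4:Add1,r5:5
  c9: CDB Add1=-3; issue ADD r0<-Add1  regs: r0:Add1,r1:Add2,r2:Mul1,r3:Mul2,r4:-3,r5:5

STATUS = TAG Add1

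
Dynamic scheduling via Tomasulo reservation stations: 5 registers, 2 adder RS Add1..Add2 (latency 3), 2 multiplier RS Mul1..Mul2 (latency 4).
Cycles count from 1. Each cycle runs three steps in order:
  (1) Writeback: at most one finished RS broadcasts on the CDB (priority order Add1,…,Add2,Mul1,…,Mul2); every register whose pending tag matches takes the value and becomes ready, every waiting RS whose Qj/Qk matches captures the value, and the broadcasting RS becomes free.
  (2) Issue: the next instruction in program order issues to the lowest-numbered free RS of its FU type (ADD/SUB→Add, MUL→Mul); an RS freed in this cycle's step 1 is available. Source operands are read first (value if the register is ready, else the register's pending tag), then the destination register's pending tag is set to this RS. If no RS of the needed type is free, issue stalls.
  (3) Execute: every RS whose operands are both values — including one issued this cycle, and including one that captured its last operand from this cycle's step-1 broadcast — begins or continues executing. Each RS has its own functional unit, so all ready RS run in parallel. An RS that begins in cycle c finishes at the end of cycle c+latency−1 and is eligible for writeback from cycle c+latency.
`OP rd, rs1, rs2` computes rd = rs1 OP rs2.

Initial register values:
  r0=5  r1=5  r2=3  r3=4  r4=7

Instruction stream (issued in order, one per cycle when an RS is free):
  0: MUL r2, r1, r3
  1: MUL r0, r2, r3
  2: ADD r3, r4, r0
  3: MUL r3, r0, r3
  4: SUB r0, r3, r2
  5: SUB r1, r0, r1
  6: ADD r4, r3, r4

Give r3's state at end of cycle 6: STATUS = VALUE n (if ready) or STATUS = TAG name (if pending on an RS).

c1: issue MUL r2<-Mul1 | r0:5,r1:5,r2:Mul1,r3:4,r4:7
c2: issue MUL r0<-Mul2 | r0:Mul2,r1:5,r2:Mul1,r3:4,r4:7
c3: issue ADD r3<-Add1 | r0:Mul2,r1:5,r2:Mul1,r3:Add1,r4:7
c4: stall | r0:Mul2,r1:5,r2:Mul1,r3:Add1,r4:7
c5: CDB Mul1=20; issue MUL r3<-Mul1 | r0:Mul2,r1:5,r2:20,r3:Mul1,r4:7
c6: issue SUB r0<-Add2 | r0:Add2,r1:5,r2:20,r3:Mul1,r4:7

STATUS = TAG Mul1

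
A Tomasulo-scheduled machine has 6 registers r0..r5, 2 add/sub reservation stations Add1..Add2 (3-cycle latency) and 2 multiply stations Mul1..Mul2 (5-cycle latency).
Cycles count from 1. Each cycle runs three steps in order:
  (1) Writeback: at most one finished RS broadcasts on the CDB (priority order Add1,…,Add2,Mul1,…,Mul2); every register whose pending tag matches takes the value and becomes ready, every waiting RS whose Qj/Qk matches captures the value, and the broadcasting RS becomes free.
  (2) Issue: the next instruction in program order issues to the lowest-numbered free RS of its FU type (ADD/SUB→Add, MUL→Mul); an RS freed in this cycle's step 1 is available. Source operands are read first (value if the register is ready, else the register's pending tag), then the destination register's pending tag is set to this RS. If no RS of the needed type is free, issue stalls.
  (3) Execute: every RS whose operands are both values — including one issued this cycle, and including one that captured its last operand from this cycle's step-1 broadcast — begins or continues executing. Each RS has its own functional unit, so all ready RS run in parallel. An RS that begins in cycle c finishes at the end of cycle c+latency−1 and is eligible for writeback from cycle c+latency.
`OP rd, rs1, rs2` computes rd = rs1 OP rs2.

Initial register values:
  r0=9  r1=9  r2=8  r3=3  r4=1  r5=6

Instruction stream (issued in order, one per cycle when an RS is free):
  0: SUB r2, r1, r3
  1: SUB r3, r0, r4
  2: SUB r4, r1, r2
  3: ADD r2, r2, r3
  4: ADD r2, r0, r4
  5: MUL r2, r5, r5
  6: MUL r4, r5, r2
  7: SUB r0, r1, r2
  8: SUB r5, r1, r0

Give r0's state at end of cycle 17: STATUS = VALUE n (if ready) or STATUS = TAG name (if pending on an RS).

cycle 1: issue SUB r2<-Add1 // r0:9,r1:9,r2:Add1,r3:3,r4:1,r5:6
cycle 2: issue SUB r3<-Add2 // r0:9,r1:9,r2:Add1,r3:Add2,r4:1,r5:6
cycle 3: stall // r0:9,r1:9,r2:Add1,r3:Add2,r4:1,r5:6
cycle 4: CDB Add1=6; issue SUB r4<-Add1 // r0:9,r1:9,r2:6,r3:Add2,r4:Add1,r5:6
cycle 5: CDB Add2=8; issue ADD r2<-Add2 // r0:9,r1:9,r2:Add2,r3:8,r4:Add1,r5:6
cycle 6: stall // r0:9,r1:9,r2:Add2,r3:8,r4:Add1,r5:6
cycle 7: CDB Add1=3; issue ADD r2<-Add1 // r0:9,r1:9,r2:Add1,r3:8,r4:3,r5:6
cycle 8: CDB Add2=14; issue MUL r2<-Mul1 // r0:9,r1:9,r2:Mul1,r3:8,r4:3,r5:6
cycle 9: issue MUL r4<-Mul2 // r0:9,r1:9,r2:Mul1,r3:8,r4:Mul2,r5:6
cycle 10: CDB Add1=12; issue SUB r0<-Add1 // r0:Add1,r1:9,r2:Mul1,r3:8,r4:Mul2,r5:6
cycle 11: issue SUB r5<-Add2 // r0:Add1,r1:9,r2:Mul1,r3:8,r4:Mul2,r5:Add2
cycle 12: - // r0:Add1,r1:9,r2:Mul1,r3:8,r4:Mul2,r5:Add2
cycle 13: CDB Mul1=36 // r0:Add1,r1:9,r2:36,r3:8,r4:Mul2,r5:Add2
cycle 14: - // r0:Add1,r1:9,r2:36,r3:8,r4:Mul2,r5:Add2
cycle 15: - // r0:Add1,r1:9,r2:36,r3:8,r4:Mul2,r5:Add2
cycle 16: CDB Add1=-27 // r0:-27,r1:9,r2:36,r3:8,r4:Mul2,r5:Add2
cycle 17: - // r0:-27,r1:9,r2:36,r3:8,r4:Mul2,r5:Add2

STATUS = VALUE -27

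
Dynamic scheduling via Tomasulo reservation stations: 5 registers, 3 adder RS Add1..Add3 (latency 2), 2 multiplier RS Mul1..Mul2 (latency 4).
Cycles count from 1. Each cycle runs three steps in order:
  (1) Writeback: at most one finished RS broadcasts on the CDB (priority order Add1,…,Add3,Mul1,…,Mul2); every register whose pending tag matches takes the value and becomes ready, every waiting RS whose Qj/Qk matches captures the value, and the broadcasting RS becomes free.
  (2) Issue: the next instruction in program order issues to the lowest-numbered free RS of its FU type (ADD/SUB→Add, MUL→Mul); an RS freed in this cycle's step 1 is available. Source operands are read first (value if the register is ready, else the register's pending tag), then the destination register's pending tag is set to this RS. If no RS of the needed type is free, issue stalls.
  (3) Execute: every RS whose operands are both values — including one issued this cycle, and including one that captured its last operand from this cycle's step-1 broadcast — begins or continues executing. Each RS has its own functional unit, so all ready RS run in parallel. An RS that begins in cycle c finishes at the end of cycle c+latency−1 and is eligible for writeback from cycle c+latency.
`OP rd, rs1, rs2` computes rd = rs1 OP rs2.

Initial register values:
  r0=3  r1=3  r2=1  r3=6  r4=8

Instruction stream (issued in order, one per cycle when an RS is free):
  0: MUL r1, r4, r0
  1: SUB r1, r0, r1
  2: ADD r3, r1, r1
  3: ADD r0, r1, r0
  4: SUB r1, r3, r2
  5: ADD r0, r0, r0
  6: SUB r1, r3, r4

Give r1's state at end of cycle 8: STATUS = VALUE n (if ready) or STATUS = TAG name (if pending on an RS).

  c1: issue MUL r1<-Mul1  regs: r0:3,r1:Mul1,r2:1,r3:6,r4:8
  c2: issue SUB r1<-Add1  regs: r0:3,r1:Add1,r2:1,r3:6,r4:8
  c3: issue ADD r3<-Add2  regs: r0:3,r1:Add1,r2:1,r3:Add2,r4:8
  c4: issue ADD r0<-Add3  regs: r0:Add3,r1:Add1,r2:1,r3:Add2,r4:8
  c5: CDB Mul1=24; stall  regs: r0:Add3,r1:Add1,r2:1,r3:Add2,r4:8
  c6: stall  regs: r0:Add3,r1:Add1,r2:1,r3:Add2,r4:8
  c7: CDB Add1=-21; issue SUB r1<-Add1  regs: r0:Add3,r1:Add1,r2:1,r3:Add2,r4:8
  c8: stall  regs: r0:Add3,r1:Add1,r2:1,r3:Add2,r4:8

STATUS = TAG Add1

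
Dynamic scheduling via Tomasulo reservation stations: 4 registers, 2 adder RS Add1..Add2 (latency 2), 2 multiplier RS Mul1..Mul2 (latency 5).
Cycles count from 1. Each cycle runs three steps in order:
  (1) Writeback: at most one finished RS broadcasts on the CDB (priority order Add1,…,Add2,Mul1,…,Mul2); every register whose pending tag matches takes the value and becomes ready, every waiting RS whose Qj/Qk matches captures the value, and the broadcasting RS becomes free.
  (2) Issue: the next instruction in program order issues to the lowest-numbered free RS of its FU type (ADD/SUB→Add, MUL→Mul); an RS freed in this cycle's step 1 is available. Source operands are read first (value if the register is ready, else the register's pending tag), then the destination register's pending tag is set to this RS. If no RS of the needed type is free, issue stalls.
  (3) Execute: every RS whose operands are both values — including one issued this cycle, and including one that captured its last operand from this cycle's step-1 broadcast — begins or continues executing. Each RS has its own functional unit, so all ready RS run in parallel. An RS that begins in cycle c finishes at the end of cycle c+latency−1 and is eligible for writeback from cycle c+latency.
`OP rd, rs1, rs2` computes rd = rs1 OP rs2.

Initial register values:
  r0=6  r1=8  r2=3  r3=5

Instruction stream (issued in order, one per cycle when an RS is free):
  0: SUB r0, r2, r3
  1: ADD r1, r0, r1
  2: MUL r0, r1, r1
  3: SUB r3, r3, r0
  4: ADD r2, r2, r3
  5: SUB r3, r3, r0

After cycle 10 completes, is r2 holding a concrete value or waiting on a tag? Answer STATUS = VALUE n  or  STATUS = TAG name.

STATUS = TAG Add2

  c1: issue SUB r0<-Add1  regs: r0:Add1,r1:8,r2:3,r3:5
  c2: issue ADD r1<-Add2  regs: r0:Add1,r1:Add2,r2:3,r3:5
  c3: CDB Add1=-2; issue MUL r0<-Mul1  regs: r0:Mul1,r1:Add2,r2:3,r3:5
  c4: issue SUB r3<-Add1  regs: r0:Mul1,r1:Add2,r2:3,r3:Add1
  c5: CDB Add2=6; issue ADD r2<-Add2  regs: r0:Mul1,r1:6,r2:Add2,r3:Add1
  c6: stall  regs: r0:Mul1,r1:6,r2:Add2,r3:Add1
  c7: stall  regs: r0:Mul1,r1:6,r2:Add2,r3:Add1
  c8: stall  regs: r0:Mul1,r1:6,r2:Add2,r3:Add1
  c9: stall  regs: r0:Mul1,r1:6,r2:Add2,r3:Add1
  c10: CDB Mul1=36; stall  regs: r0:36,r1:6,r2:Add2,r3:Add1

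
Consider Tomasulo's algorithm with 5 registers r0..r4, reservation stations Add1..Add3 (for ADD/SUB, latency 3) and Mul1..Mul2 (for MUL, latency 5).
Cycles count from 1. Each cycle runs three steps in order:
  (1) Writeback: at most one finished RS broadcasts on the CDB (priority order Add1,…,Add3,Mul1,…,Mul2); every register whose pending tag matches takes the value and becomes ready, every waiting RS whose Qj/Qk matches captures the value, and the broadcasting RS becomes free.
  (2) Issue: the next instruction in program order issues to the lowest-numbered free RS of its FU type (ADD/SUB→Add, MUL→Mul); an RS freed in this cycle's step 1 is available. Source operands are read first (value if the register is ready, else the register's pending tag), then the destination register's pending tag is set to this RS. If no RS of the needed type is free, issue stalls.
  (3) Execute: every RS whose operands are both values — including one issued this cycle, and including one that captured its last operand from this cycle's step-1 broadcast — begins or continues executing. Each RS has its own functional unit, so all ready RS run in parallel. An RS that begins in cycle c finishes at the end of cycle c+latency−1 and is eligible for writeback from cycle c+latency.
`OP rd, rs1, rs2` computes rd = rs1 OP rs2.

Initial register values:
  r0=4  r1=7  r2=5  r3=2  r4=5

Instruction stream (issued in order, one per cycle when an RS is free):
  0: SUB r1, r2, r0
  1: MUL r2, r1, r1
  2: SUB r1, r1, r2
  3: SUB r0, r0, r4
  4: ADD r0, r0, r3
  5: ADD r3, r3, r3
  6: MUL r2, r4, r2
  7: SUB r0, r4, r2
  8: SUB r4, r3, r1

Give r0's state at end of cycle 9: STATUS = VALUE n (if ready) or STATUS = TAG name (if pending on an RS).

STATUS = TAG Add3

  c1: issue SUB r1<-Add1  regs: r0:4,r1:Add1,r2:5,r3:2,r4:5
  c2: issue MUL r2<-Mul1  regs: r0:4,r1:Add1,r2:Mul1,r3:2,r4:5
  c3: issue SUB r1<-Add2  regs: r0:4,r1:Add2,r2:Mul1,r3:2,r4:5
  c4: CDB Add1=1; issue SUB r0<-Add1  regs: r0:Add1,r1:Add2,r2:Mul1,r3:2,r4:5
  c5: issue ADD r0<-Add3  regs: r0:Add3,r1:Add2,r2:Mul1,r3:2,r4:5
  c6: stall  regs: r0:Add3,r1:Add2,r2:Mul1,r3:2,r4:5
  c7: CDB Add1=-1; issue ADD r3<-Add1  regs: r0:Add3,r1:Add2,r2:Mul1,r3:Add1,r4:5
  c8: issue MUL r2<-Mul2  regs: r0:Add3,r1:Add2,r2:Mul2,r3:Add1,r4:5
  c9: CDB Mul1=1; stall  regs: r0:Add3,r1:Add2,r2:Mul2,r3:Add1,r4:5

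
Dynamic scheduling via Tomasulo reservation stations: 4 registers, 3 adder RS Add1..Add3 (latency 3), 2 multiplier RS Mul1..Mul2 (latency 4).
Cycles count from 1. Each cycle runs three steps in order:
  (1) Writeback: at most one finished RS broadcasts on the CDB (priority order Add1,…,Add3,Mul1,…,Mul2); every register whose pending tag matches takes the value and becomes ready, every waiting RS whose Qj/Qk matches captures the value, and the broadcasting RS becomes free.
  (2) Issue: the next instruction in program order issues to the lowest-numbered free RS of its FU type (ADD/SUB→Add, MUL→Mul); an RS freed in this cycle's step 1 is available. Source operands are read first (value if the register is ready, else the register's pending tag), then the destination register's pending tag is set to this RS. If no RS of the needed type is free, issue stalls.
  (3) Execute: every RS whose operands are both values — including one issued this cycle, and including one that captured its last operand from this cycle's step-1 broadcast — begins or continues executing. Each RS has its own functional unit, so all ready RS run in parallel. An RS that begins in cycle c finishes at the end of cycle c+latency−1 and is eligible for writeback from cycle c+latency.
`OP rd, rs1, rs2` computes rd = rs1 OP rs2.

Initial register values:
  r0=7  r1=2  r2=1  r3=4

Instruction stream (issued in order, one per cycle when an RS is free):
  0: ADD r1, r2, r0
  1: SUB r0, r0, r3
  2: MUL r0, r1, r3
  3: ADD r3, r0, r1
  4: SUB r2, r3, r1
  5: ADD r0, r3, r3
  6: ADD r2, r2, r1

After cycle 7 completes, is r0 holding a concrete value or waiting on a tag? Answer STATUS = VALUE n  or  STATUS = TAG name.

STATUS = TAG Add3

cycle 1: issue ADD r1<-Add1 // r0:7,r1:Add1,r2:1,r3:4
cycle 2: issue SUB r0<-Add2 // r0:Add2,r1:Add1,r2:1,r3:4
cycle 3: issue MUL r0<-Mul1 // r0:Mul1,r1:Add1,r2:1,r3:4
cycle 4: CDB Add1=8; issue ADD r3<-Add1 // r0:Mul1,r1:8,r2:1,r3:Add1
cycle 5: CDB Add2=3; issue SUB r2<-Add2 // r0:Mul1,r1:8,r2:Add2,r3:Add1
cycle 6: issue ADD r0<-Add3 // r0:Add3,r1:8,r2:Add2,r3:Add1
cycle 7: stall // r0:Add3,r1:8,r2:Add2,r3:Add1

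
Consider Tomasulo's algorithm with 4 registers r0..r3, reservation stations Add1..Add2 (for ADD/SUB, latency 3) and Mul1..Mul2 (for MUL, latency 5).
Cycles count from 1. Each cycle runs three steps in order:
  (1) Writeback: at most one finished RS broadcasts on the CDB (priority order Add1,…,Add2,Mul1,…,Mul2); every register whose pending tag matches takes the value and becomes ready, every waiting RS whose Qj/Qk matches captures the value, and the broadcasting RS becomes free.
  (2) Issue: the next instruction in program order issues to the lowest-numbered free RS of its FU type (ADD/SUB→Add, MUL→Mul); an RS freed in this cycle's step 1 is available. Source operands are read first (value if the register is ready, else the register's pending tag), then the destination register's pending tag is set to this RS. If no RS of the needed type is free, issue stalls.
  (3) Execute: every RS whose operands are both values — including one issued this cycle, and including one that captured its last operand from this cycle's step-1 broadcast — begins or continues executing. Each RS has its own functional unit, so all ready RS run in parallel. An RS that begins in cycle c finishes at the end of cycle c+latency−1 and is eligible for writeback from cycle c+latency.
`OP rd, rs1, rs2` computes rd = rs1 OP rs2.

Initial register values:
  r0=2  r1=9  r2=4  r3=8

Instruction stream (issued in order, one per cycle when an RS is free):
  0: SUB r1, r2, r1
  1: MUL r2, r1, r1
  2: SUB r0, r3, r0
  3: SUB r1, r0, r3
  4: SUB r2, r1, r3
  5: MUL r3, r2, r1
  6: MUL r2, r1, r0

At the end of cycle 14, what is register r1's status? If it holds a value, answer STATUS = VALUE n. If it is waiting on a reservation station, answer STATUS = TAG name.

c1: issue SUB r1<-Add1 | r0:2,r1:Add1,r2:4,r3:8
c2: issue MUL r2<-Mul1 | r0:2,r1:Add1,r2:Mul1,r3:8
c3: issue SUB r0<-Add2 | r0:Add2,r1:Add1,r2:Mul1,r3:8
c4: CDB Add1=-5; issue SUB r1<-Add1 | r0:Add2,r1:Add1,r2:Mul1,r3:8
c5: stall | r0:Add2,r1:Add1,r2:Mul1,r3:8
c6: CDB Add2=6; issue SUB r2<-Add2 | r0:6,r1:Add1,r2:Add2,r3:8
c7: issue MUL r3<-Mul2 | r0:6,r1:Add1,r2:Add2,r3:Mul2
c8: stall | r0:6,r1:Add1,r2:Add2,r3:Mul2
c9: CDB Add1=-2; stall | r0:6,r1:-2,r2:Add2,r3:Mul2
c10: CDB Mul1=25; issue MUL r2<-Mul1 | r0:6,r1:-2,r2:Mul1,r3:Mul2
c11: - | r0:6,r1:-2,r2:Mul1,r3:Mul2
c12: CDB Add2=-10 | r0:6,r1:-2,r2:Mul1,r3:Mul2
c13: - | r0:6,r1:-2,r2:Mul1,r3:Mul2
c14: - | r0:6,r1:-2,r2:Mul1,r3:Mul2

STATUS = VALUE -2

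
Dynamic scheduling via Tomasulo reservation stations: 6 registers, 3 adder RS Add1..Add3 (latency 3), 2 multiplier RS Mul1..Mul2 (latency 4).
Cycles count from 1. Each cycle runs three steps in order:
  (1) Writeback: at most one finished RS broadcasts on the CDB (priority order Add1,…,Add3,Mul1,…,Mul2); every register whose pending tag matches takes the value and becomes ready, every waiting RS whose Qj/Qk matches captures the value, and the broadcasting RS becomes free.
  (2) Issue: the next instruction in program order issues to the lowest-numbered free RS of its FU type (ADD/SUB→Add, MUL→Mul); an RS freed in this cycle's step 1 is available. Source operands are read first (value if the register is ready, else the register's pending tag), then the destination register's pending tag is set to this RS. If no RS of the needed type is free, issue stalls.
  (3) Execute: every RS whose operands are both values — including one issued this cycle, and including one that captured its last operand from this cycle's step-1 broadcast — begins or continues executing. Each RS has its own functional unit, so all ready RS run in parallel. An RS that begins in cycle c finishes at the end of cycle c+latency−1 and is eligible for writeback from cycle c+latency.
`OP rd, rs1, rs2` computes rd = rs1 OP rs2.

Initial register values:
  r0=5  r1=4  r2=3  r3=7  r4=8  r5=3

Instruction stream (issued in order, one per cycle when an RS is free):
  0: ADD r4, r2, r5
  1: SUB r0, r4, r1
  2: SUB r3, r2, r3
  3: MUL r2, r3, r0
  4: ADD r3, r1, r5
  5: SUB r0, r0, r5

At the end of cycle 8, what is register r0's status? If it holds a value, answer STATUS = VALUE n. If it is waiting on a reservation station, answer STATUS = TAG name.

STATUS = TAG Add3

cycle 1: issue ADD r4<-Add1 // r0:5,r1:4,r2:3,r3:7,r4:Add1,r5:3
cycle 2: issue SUB r0<-Add2 // r0:Add2,r1:4,r2:3,r3:7,r4:Add1,r5:3
cycle 3: issue SUB r3<-Add3 // r0:Add2,r1:4,r2:3,r3:Add3,r4:Add1,r5:3
cycle 4: CDB Add1=6; issue MUL r2<-Mul1 // r0:Add2,r1:4,r2:Mul1,r3:Add3,r4:6,r5:3
cycle 5: issue ADD r3<-Add1 // r0:Add2,r1:4,r2:Mul1,r3:Add1,r4:6,r5:3
cycle 6: CDB Add3=-4; issue SUB r0<-Add3 // r0:Add3,r1:4,r2:Mul1,r3:Add1,r4:6,r5:3
cycle 7: CDB Add2=2 // r0:Add3,r1:4,r2:Mul1,r3:Add1,r4:6,r5:3
cycle 8: CDB Add1=7 // r0:Add3,r1:4,r2:Mul1,r3:7,r4:6,r5:3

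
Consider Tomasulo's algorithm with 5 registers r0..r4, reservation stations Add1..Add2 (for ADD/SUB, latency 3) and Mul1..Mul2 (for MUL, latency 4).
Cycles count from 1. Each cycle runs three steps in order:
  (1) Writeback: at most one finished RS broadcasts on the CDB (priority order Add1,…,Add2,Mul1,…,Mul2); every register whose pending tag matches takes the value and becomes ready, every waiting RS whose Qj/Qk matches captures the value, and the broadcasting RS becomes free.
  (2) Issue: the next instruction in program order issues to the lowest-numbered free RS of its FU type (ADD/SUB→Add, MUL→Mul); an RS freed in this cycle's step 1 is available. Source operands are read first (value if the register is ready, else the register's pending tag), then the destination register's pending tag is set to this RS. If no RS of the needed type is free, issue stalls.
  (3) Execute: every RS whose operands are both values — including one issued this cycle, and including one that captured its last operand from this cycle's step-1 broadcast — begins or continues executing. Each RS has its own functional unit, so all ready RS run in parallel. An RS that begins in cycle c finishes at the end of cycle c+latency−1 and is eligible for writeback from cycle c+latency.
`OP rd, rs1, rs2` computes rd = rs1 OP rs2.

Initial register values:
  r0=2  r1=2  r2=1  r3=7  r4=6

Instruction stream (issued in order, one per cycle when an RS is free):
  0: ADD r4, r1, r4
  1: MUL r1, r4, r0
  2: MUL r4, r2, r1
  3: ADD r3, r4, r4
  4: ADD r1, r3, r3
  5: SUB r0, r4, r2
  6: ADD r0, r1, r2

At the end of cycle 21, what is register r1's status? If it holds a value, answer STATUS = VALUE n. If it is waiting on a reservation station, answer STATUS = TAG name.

c1: issue ADD r4<-Add1 | r0:2,r1:2,r2:1,r3:7,r4:Add1
c2: issue MUL r1<-Mul1 | r0:2,r1:Mul1,r2:1,r3:7,r4:Add1
c3: issue MUL r4<-Mul2 | r0:2,r1:Mul1,r2:1,r3:7,r4:Mul2
c4: CDB Add1=8; issue ADD r3<-Add1 | r0:2,r1:Mul1,r2:1,r3:Add1,r4:Mul2
c5: issue ADD r1<-Add2 | r0:2,r1:Add2,r2:1,r3:Add1,r4:Mul2
c6: stall | r0:2,r1:Add2,r2:1,r3:Add1,r4:Mul2
c7: stall | r0:2,r1:Add2,r2:1,r3:Add1,r4:Mul2
c8: CDB Mul1=16; stall | r0:2,r1:Add2,r2:1,r3:Add1,r4:Mul2
c9: stall | r0:2,r1:Add2,r2:1,r3:Add1,r4:Mul2
c10: stall | r0:2,r1:Add2,r2:1,r3:Add1,r4:Mul2
c11: stall | r0:2,r1:Add2,r2:1,r3:Add1,r4:Mul2
c12: CDB Mul2=16; stall | r0:2,r1:Add2,r2:1,r3:Add1,r4:16
c13: stall | r0:2,r1:Add2,r2:1,r3:Add1,r4:16
c14: stall | r0:2,r1:Add2,r2:1,r3:Add1,r4:16
c15: CDB Add1=32; issue SUB r0<-Add1 | r0:Add1,r1:Add2,r2:1,r3:32,r4:16
c16: stall | r0:Add1,r1:Add2,r2:1,r3:32,r4:16
c17: stall | r0:Add1,r1:Add2,r2:1,r3:32,r4:16
c18: CDB Add1=15; issue ADD r0<-Add1 | r0:Add1,r1:Add2,r2:1,r3:32,r4:16
c19: CDB Add2=64 | r0:Add1,r1:64,r2:1,r3:32,r4:16
c20: - | r0:Add1,r1:64,r2:1,r3:32,r4:16
c21: - | r0:Add1,r1:64,r2:1,r3:32,r4:16

STATUS = VALUE 64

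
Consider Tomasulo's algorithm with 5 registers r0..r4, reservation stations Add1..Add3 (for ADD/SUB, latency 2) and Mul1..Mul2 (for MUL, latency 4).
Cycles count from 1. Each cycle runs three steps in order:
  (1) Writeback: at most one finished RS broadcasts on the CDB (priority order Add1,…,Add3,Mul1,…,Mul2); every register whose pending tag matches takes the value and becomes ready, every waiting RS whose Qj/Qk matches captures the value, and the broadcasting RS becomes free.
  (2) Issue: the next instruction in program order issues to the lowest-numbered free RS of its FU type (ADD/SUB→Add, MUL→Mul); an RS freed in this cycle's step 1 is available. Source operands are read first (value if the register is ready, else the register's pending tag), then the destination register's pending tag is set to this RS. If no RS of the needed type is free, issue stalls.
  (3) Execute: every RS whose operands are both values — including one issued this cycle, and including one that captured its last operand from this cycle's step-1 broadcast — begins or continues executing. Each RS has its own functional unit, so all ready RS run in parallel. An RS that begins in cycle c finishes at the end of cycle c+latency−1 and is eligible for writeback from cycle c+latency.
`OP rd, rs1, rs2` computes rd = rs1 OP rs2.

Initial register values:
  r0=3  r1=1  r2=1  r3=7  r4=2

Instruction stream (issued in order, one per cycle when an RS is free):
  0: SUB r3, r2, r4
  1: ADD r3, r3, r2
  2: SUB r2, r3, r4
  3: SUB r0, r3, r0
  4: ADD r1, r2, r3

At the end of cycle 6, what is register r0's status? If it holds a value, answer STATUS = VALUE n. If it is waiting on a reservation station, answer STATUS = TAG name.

c1: issue SUB r3<-Add1 | r0:3,r1:1,r2:1,r3:Add1,r4:2
c2: issue ADD r3<-Add2 | r0:3,r1:1,r2:1,r3:Add2,r4:2
c3: CDB Add1=-1; issue SUB r2<-Add1 | r0:3,r1:1,r2:Add1,r3:Add2,r4:2
c4: issue SUB r0<-Add3 | r0:Add3,r1:1,r2:Add1,r3:Add2,r4:2
c5: CDB Add2=0; issue ADD r1<-Add2 | r0:Add3,r1:Add2,r2:Add1,r3:0,r4:2
c6: - | r0:Add3,r1:Add2,r2:Add1,r3:0,r4:2

STATUS = TAG Add3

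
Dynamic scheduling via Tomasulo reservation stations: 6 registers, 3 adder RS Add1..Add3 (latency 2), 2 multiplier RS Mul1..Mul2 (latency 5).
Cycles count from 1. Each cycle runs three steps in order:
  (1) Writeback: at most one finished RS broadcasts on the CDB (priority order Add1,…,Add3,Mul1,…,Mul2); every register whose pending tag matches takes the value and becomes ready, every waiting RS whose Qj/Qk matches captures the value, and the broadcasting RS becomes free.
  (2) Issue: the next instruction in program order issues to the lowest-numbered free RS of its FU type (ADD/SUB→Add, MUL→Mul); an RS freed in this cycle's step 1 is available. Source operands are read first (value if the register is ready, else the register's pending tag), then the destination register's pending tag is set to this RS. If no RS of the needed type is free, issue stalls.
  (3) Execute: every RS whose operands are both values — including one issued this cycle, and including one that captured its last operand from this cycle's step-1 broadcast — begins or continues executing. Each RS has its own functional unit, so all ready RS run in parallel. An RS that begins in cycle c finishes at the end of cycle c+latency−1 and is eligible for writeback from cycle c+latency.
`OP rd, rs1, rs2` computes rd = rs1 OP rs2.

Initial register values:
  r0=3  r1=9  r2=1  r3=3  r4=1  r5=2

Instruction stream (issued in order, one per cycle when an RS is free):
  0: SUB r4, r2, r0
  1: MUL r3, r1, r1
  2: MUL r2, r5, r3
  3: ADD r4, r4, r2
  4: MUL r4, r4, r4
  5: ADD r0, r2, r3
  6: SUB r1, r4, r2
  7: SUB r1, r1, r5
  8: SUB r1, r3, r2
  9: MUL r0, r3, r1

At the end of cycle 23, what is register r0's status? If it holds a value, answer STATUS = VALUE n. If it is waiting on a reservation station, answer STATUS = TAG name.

c1: issue SUB r4<-Add1 | r0:3,r1:9,r2:1,r3:3,r4:Add1,r5:2
c2: issue MUL r3<-Mul1 | r0:3,r1:9,r2:1,r3:Mul1,r4:Add1,r5:2
c3: CDB Add1=-2; issue MUL r2<-Mul2 | r0:3,r1:9,r2:Mul2,r3:Mul1,r4:-2,r5:2
c4: issue ADD r4<-Add1 | r0:3,r1:9,r2:Mul2,r3:Mul1,r4:Add1,r5:2
c5: stall | r0:3,r1:9,r2:Mul2,r3:Mul1,r4:Add1,r5:2
c6: stall | r0:3,r1:9,r2:Mul2,r3:Mul1,r4:Add1,r5:2
c7: CDB Mul1=81; issue MUL r4<-Mul1 | r0:3,r1:9,r2:Mul2,r3:81,r4:Mul1,r5:2
c8: issue ADD r0<-Add2 | r0:Add2,r1:9,r2:Mul2,r3:81,r4:Mul1,r5:2
c9: issue SUB r1<-Add3 | r0:Add2,r1:Add3,r2:Mul2,r3:81,r4:Mul1,r5:2
c10: stall | r0:Add2,r1:Add3,r2:Mul2,r3:81,r4:Mul1,r5:2
c11: stall | r0:Add2,r1:Add3,r2:Mul2,r3:81,r4:Mul1,r5:2
c12: CDB Mul2=162; stall | r0:Add2,r1:Add3,r2:162,r3:81,r4:Mul1,r5:2
c13: stall | r0:Add2,r1:Add3,r2:162,r3:81,r4:Mul1,r5:2
c14: CDB Add1=160; issue SUB r1<-Add1 | r0:Add2,r1:Add1,r2:162,r3:81,r4:Mul1,r5:2
c15: CDB Add2=243; issue SUB r1<-Add2 | r0:243,r1:Add2,r2:162,r3:81,r4:Mul1,r5:2
c16: issue MUL r0<-Mul2 | r0:Mul2,r1:Add2,r2:162,r3:81,r4:Mul1,r5:2
c17: CDB Add2=-81 | r0:Mul2,r1:-81,r2:162,r3:81,r4:Mul1,r5:2
c18: - | r0:Mul2,r1:-81,r2:162,r3:81,r4:Mul1,r5:2
c19: CDB Mul1=25600 | r0:Mul2,r1:-81,r2:162,r3:81,r4:25600,r5:2
c20: - | r0:Mul2,r1:-81,r2:162,r3:81,r4:25600,r5:2
c21: CDB Add3=25438 | r0:Mul2,r1:-81,r2:162,r3:81,r4:25600,r5:2
c22: CDB Mul2=-6561 | r0:-6561,r1:-81,r2:162,r3:81,r4:25600,r5:2
c23: CDB Add1=25436 | r0:-6561,r1:-81,r2:162,r3:81,r4:25600,r5:2

STATUS = VALUE -6561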